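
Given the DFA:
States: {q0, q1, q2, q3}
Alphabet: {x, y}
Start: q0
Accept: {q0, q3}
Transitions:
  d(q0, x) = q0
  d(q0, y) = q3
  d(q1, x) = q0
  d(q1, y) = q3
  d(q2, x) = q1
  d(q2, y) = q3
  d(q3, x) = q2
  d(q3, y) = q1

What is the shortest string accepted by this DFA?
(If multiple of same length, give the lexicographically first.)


BFS by string length (lex-first path to each state shown):
  len 0: q0<-""
Found accept state at length 0.

"" (empty string)


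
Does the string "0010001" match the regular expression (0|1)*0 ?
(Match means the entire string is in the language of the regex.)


|string| = 7; first = '0'; last = '1'

No, "0010001" does not match (0|1)*0


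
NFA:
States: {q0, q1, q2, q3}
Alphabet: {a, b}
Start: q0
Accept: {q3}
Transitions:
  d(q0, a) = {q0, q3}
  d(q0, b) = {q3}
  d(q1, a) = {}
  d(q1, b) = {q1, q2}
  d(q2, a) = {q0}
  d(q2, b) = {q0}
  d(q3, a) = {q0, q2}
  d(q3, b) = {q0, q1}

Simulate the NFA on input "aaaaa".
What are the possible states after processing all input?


Start: {q0}
  --a--> {q0, q3}
  --a--> {q0, q2, q3}
  --a--> {q0, q2, q3}
  --a--> {q0, q2, q3}
  --a--> {q0, q2, q3}

{q0, q2, q3}


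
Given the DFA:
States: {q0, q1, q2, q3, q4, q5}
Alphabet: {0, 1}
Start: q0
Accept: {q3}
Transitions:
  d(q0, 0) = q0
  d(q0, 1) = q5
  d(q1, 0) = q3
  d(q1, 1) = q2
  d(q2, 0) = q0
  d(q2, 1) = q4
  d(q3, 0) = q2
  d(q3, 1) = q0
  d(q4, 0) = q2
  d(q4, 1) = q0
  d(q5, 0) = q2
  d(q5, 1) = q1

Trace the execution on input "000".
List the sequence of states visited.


Input: 000
d(q0, 0) = q0
d(q0, 0) = q0
d(q0, 0) = q0


q0 -> q0 -> q0 -> q0


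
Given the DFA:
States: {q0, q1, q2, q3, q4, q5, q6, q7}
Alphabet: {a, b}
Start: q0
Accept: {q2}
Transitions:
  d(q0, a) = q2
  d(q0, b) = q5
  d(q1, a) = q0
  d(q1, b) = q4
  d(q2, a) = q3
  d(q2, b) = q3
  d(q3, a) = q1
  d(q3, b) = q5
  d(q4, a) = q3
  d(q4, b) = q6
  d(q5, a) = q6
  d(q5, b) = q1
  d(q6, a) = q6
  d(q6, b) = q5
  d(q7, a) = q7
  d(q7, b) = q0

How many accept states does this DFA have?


Accept states listed: {q2}
Counting: q2(1)

1


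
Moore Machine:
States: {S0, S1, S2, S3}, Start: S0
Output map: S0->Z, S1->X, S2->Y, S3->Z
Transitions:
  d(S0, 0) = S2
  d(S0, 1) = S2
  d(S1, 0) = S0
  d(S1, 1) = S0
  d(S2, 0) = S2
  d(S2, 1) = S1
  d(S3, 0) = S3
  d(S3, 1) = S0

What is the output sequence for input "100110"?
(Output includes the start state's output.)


Start: S0 (output Z)
  --1--> S2 (output Y)
  --0--> S2 (output Y)
  --0--> S2 (output Y)
  --1--> S1 (output X)
  --1--> S0 (output Z)
  --0--> S2 (output Y)

"ZYYYXZY"


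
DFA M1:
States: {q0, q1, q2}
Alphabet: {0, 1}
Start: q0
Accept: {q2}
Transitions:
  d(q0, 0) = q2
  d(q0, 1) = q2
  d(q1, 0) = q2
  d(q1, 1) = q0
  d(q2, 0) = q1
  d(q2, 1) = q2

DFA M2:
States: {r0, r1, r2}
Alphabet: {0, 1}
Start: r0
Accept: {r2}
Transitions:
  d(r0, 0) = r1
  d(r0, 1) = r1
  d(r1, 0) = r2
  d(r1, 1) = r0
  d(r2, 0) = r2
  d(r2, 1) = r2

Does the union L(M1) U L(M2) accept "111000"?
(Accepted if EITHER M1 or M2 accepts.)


M1: final=q1 accepted=False
M2: final=r2 accepted=True

Yes, union accepts


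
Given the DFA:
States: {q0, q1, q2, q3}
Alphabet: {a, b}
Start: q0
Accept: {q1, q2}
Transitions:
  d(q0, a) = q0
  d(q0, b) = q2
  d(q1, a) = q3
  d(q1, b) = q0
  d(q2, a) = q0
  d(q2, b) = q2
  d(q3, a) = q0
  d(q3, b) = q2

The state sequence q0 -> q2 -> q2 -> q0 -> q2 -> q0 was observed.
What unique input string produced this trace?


Trace back each transition to find the symbol:
  q0 --[b]--> q2
  q2 --[b]--> q2
  q2 --[a]--> q0
  q0 --[b]--> q2
  q2 --[a]--> q0

"bbaba"


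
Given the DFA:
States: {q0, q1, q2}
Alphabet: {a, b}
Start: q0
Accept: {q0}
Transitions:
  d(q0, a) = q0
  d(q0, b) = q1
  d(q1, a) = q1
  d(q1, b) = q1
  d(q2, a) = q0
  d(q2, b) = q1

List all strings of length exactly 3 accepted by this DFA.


All strings of length 3: 8 total
Accepted: 1

"aaa"


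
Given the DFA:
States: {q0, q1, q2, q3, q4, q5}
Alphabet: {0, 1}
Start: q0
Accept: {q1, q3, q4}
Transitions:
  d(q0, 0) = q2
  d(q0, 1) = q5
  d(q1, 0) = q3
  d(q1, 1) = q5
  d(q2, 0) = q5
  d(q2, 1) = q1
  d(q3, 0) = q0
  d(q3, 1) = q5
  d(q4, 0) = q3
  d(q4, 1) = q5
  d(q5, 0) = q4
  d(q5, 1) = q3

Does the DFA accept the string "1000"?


Trace: q0 -> q5 -> q4 -> q3 -> q0
Final state: q0
Accept states: {q1, q3, q4}

No, rejected (final state q0 is not an accept state)


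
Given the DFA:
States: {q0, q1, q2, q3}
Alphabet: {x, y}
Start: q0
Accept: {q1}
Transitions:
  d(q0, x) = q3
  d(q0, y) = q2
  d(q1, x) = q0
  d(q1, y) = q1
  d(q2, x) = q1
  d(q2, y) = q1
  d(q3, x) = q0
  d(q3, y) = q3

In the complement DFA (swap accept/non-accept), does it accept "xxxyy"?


Trace: q0 -> q3 -> q0 -> q3 -> q3 -> q3
Final: q3
Original accept: {q1}
Complement: q3 is not in original accept

Yes, complement accepts (original rejects)


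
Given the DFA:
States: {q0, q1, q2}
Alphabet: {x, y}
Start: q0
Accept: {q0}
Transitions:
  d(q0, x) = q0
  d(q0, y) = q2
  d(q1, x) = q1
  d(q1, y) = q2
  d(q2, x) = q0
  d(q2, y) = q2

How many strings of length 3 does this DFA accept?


Enumerating all length-3 strings:
  "xxx" -> q0 [accept]
  "xxy" -> q2 [reject]
  "xyx" -> q0 [accept]
  "xyy" -> q2 [reject]
  "yxx" -> q0 [accept]
  "yxy" -> q2 [reject]
  "yyx" -> q0 [accept]
  "yyy" -> q2 [reject]

4 out of 8


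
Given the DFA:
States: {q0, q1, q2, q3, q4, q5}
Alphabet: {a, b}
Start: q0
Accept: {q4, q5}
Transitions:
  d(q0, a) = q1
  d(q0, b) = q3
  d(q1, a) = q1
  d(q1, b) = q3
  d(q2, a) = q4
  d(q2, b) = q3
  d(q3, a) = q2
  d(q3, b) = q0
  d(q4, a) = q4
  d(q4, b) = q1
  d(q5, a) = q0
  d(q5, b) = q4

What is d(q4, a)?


Looking up transition d(q4, a)

q4


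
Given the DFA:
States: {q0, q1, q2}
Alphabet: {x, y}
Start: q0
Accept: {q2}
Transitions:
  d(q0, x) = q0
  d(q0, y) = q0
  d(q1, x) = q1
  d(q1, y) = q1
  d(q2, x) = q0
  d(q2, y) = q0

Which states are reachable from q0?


BFS from q0:
  layer 0: {q0}

{q0}


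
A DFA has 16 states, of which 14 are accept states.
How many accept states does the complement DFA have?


Complement swaps accept and non-accept states.
16 - 14 = 2

2


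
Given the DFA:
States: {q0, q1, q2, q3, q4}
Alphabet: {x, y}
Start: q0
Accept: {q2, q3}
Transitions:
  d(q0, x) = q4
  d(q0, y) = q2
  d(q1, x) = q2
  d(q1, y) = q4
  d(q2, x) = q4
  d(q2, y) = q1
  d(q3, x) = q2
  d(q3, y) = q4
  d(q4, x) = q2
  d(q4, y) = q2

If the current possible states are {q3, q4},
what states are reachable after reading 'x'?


Apply transition on 'x' from each current state:
  d(q3, x) = q2
  d(q4, x) = q2

{q2}


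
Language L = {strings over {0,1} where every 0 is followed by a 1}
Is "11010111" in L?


'00' present: False; ends with '0': False

Yes, "11010111" is in L


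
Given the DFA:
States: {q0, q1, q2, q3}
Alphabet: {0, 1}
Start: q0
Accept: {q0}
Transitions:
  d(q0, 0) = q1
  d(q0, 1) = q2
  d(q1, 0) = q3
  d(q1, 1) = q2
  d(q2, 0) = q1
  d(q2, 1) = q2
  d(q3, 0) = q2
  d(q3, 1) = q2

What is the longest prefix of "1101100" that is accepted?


Run the DFA, marking each prefix where the state is accepting:
  "" -> q0 [accept]
  "1" -> q2 [reject]
  "11" -> q2 [reject]
  "110" -> q1 [reject]
  "1101" -> q2 [reject]
  "11011" -> q2 [reject]
  "110110" -> q1 [reject]
  "1101100" -> q3 [reject]

""


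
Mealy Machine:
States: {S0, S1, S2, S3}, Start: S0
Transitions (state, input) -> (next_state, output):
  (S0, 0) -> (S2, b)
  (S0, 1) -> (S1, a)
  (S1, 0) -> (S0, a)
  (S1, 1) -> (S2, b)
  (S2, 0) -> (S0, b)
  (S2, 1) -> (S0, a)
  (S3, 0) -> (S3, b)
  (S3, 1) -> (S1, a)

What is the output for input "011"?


Step-by-step:
  (S0, 0) -> (S2, b)
  (S2, 1) -> (S0, a)
  (S0, 1) -> (S1, a)

"baa"


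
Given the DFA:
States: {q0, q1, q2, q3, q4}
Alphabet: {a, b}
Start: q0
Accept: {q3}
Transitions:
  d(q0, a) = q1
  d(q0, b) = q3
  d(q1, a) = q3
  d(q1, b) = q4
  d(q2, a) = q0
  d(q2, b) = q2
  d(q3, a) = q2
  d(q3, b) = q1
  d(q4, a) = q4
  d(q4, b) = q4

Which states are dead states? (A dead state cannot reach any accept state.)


Forward reachability from each state:
  q0 -> reaches accept state q3 (live)
  q1 -> reaches accept state q3 (live)
  q2 -> reaches accept state q3 (live)
  q3 -> reaches accept state q3 (live)
  q4 -> reaches {q4}, no accept state (dead)

{q4}


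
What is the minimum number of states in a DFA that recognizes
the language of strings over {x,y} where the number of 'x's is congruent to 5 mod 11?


States track (count of 'x') mod 11.
Need 11 states: one per remainder 0..10; accept = remainder 5.

11


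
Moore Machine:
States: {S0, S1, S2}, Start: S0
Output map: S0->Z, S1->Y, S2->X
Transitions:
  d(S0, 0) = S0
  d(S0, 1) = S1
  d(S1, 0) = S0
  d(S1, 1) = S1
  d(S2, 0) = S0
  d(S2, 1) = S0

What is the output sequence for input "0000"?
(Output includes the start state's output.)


Start: S0 (output Z)
  --0--> S0 (output Z)
  --0--> S0 (output Z)
  --0--> S0 (output Z)
  --0--> S0 (output Z)

"ZZZZZ"


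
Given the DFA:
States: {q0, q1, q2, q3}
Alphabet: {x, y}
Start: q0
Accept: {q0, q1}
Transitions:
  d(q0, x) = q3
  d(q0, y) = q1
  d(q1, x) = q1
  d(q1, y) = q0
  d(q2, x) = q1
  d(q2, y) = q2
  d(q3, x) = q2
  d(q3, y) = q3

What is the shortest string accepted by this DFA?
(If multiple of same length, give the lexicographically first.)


BFS by string length (lex-first path to each state shown):
  len 0: q0<-""
Found accept state at length 0.

"" (empty string)


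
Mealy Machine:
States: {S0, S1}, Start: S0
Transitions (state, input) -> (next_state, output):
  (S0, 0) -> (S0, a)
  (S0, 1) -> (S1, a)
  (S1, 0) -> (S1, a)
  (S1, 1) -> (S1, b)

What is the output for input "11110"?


Step-by-step:
  (S0, 1) -> (S1, a)
  (S1, 1) -> (S1, b)
  (S1, 1) -> (S1, b)
  (S1, 1) -> (S1, b)
  (S1, 0) -> (S1, a)

"abbba"


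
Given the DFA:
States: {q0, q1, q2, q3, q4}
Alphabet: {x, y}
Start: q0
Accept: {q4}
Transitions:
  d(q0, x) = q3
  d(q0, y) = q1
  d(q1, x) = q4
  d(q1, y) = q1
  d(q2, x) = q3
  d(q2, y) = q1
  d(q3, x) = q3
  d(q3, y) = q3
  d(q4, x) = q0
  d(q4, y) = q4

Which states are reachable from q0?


BFS from q0:
  layer 0: {q0}
  layer 1: {q1, q3}
  layer 2: {q4}

{q0, q1, q3, q4}


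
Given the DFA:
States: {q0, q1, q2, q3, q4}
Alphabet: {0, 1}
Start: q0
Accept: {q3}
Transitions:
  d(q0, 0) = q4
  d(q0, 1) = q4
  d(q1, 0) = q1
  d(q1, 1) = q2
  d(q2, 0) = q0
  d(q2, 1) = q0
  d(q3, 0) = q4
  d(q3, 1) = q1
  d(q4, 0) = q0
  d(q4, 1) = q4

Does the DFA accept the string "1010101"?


Trace: q0 -> q4 -> q0 -> q4 -> q0 -> q4 -> q0 -> q4
Final state: q4
Accept states: {q3}

No, rejected (final state q4 is not an accept state)


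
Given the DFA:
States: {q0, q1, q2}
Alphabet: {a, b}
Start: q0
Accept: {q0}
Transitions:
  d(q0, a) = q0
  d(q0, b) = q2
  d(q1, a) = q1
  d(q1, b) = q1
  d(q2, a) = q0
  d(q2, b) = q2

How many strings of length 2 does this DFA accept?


Enumerating all length-2 strings:
  "aa" -> q0 [accept]
  "ab" -> q2 [reject]
  "ba" -> q0 [accept]
  "bb" -> q2 [reject]

2 out of 4


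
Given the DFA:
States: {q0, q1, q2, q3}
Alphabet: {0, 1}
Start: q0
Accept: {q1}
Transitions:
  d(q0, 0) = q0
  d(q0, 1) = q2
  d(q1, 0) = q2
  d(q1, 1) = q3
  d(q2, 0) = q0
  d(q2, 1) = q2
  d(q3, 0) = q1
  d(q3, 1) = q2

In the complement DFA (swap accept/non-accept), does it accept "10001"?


Trace: q0 -> q2 -> q0 -> q0 -> q0 -> q2
Final: q2
Original accept: {q1}
Complement: q2 is not in original accept

Yes, complement accepts (original rejects)


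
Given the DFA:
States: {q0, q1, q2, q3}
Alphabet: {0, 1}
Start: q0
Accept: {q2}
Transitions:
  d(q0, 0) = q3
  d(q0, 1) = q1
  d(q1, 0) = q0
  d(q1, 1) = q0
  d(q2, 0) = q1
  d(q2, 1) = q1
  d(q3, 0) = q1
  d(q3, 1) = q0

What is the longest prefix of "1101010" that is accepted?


Run the DFA, marking each prefix where the state is accepting:
  "" -> q0 [reject]
  "1" -> q1 [reject]
  "11" -> q0 [reject]
  "110" -> q3 [reject]
  "1101" -> q0 [reject]
  "11010" -> q3 [reject]
  "110101" -> q0 [reject]
  "1101010" -> q3 [reject]

No prefix is accepted


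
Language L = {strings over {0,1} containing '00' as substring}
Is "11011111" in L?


'00' does not occur

No, "11011111" is not in L


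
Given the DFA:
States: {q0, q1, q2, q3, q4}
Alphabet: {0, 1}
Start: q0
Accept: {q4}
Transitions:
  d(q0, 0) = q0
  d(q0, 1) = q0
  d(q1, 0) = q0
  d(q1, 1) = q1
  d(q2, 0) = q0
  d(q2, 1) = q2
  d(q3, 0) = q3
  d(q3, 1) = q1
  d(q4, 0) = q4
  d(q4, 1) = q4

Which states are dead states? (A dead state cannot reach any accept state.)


Forward reachability from each state:
  q0 -> reaches {q0}, no accept state (dead)
  q1 -> reaches {q0, q1}, no accept state (dead)
  q2 -> reaches {q0, q2}, no accept state (dead)
  q3 -> reaches {q0, q1, q3}, no accept state (dead)
  q4 -> reaches accept state q4 (live)

{q0, q1, q2, q3}


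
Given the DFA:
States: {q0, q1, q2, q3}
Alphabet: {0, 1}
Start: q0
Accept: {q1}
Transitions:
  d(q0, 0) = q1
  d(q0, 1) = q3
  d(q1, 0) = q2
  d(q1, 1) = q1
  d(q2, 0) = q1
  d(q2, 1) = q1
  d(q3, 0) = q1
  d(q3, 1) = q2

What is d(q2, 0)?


Looking up transition d(q2, 0)

q1


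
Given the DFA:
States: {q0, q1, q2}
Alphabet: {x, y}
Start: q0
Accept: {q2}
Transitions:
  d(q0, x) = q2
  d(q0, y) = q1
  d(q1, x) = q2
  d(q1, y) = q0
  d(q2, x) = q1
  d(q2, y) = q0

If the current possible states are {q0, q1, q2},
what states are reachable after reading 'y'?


Apply transition on 'y' from each current state:
  d(q0, y) = q1
  d(q1, y) = q0
  d(q2, y) = q0

{q0, q1}


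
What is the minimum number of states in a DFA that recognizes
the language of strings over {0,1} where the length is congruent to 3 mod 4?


States track (length) mod 4.
Need 4 states: one per remainder 0..3; accept = remainder 3.

4


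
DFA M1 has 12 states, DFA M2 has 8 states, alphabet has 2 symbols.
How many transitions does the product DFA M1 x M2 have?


Product DFA has 12 * 8 = 96 states.
Each has 2 transitions: 96 * 2 = 192

192


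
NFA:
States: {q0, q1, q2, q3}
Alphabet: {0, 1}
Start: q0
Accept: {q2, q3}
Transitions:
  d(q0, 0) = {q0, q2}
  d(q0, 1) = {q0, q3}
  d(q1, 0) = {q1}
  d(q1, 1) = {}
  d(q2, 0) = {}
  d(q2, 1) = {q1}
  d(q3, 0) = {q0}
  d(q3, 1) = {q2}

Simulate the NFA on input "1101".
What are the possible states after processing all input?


Start: {q0}
  --1--> {q0, q3}
  --1--> {q0, q2, q3}
  --0--> {q0, q2}
  --1--> {q0, q1, q3}

{q0, q1, q3}


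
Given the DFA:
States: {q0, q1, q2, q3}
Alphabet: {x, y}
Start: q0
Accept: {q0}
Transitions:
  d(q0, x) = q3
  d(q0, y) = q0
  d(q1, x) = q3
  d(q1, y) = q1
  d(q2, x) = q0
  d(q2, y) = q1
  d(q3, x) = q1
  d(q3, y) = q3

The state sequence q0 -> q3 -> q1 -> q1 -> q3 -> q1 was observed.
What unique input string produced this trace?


Trace back each transition to find the symbol:
  q0 --[x]--> q3
  q3 --[x]--> q1
  q1 --[y]--> q1
  q1 --[x]--> q3
  q3 --[x]--> q1

"xxyxx"


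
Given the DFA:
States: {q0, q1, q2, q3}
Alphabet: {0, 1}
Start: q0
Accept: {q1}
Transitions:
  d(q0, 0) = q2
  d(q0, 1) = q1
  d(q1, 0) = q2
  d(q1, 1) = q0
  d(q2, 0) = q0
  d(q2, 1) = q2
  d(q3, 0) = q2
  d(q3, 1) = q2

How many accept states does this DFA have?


Accept states listed: {q1}
Counting: q1(1)

1


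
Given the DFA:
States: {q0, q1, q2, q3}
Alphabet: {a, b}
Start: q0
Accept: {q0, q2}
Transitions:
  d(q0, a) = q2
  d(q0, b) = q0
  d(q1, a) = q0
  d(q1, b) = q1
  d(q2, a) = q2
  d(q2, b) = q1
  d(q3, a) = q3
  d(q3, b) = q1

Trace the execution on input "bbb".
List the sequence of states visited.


Input: bbb
d(q0, b) = q0
d(q0, b) = q0
d(q0, b) = q0


q0 -> q0 -> q0 -> q0


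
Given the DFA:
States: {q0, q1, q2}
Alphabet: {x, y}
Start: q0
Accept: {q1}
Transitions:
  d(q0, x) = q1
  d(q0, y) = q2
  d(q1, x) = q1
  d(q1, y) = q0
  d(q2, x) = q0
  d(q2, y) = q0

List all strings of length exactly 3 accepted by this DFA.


All strings of length 3: 8 total
Accepted: 4

"xxx", "xyx", "yxx", "yyx"


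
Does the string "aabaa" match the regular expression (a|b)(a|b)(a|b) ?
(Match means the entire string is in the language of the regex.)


|string| = 5; first = 'a'; last = 'a'

No, "aabaa" does not match (a|b)(a|b)(a|b)


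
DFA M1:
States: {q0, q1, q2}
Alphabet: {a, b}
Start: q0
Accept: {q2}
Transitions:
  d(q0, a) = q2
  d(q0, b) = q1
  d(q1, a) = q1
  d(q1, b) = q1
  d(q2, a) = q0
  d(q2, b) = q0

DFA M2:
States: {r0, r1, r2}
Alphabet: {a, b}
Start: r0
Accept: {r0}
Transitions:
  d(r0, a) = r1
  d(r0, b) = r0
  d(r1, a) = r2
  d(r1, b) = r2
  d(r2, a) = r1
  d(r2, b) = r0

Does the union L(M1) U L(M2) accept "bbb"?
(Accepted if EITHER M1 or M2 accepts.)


M1: final=q1 accepted=False
M2: final=r0 accepted=True

Yes, union accepts


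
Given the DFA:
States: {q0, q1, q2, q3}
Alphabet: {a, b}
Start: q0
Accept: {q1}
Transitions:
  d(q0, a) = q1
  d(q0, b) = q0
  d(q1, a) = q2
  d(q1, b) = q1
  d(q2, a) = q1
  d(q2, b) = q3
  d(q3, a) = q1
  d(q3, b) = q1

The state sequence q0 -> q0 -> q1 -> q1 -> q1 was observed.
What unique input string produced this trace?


Trace back each transition to find the symbol:
  q0 --[b]--> q0
  q0 --[a]--> q1
  q1 --[b]--> q1
  q1 --[b]--> q1

"babb"


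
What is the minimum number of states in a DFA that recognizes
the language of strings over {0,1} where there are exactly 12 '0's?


States: count = 0, 1, ..., 12 (that's 13 states), plus a dead state for count > 12.
Total: 13 + 1 = 14. Accept = count-12 state.

14


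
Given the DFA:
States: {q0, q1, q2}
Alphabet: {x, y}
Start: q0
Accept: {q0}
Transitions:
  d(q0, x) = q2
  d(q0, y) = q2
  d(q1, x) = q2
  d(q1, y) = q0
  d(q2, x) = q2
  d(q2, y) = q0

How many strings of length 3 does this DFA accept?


Enumerating all length-3 strings:
  "xxx" -> q2 [reject]
  "xxy" -> q0 [accept]
  "xyx" -> q2 [reject]
  "xyy" -> q2 [reject]
  "yxx" -> q2 [reject]
  "yxy" -> q0 [accept]
  "yyx" -> q2 [reject]
  "yyy" -> q2 [reject]

2 out of 8


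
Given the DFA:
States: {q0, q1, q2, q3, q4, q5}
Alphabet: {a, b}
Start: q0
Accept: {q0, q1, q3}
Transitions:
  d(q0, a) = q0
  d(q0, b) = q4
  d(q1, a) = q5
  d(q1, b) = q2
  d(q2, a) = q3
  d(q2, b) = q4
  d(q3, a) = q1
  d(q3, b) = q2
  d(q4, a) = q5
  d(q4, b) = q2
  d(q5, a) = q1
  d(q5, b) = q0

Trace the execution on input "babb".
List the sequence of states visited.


Input: babb
d(q0, b) = q4
d(q4, a) = q5
d(q5, b) = q0
d(q0, b) = q4


q0 -> q4 -> q5 -> q0 -> q4


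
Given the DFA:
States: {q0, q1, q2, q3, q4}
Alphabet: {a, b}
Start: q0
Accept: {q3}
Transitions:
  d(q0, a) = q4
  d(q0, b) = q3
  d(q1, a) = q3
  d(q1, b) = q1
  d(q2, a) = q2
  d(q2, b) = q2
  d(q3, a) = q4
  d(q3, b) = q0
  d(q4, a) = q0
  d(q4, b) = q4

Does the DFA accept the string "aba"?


Trace: q0 -> q4 -> q4 -> q0
Final state: q0
Accept states: {q3}

No, rejected (final state q0 is not an accept state)


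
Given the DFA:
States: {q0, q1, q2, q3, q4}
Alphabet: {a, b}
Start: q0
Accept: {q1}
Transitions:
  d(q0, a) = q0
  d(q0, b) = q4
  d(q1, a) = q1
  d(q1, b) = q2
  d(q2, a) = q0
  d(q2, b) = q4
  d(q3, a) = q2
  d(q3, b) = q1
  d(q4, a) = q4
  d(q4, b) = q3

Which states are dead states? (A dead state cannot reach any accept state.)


Forward reachability from each state:
  q0 -> reaches accept state q1 (live)
  q1 -> reaches accept state q1 (live)
  q2 -> reaches accept state q1 (live)
  q3 -> reaches accept state q1 (live)
  q4 -> reaches accept state q1 (live)

None (all states can reach an accept state)


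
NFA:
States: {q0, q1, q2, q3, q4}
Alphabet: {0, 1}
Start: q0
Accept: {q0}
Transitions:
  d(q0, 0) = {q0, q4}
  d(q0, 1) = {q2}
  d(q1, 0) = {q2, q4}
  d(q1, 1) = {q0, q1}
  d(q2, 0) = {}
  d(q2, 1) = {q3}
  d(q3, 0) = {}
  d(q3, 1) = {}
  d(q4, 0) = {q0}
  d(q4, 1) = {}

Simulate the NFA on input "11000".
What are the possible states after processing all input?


Start: {q0}
  --1--> {q2}
  --1--> {q3}
  --0--> {}
  --0--> {}
  --0--> {}

{} (empty set, no valid transitions)


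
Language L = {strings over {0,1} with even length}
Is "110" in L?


length = 3; 3 mod 2 = 1

No, "110" is not in L


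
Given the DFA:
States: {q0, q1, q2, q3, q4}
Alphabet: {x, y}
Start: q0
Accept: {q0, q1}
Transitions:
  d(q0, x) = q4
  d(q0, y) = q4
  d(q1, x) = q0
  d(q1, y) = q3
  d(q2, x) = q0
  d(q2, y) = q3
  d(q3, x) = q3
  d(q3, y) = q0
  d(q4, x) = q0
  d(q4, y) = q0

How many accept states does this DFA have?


Accept states listed: {q0, q1}
Counting: q0(1) q1(2)

2


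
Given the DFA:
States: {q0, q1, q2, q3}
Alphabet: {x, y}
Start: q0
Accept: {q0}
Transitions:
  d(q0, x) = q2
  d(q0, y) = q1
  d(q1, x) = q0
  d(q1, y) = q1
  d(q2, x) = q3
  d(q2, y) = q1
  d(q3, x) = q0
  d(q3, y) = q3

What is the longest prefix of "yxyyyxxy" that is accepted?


Run the DFA, marking each prefix where the state is accepting:
  "" -> q0 [accept]
  "y" -> q1 [reject]
  "yx" -> q0 [accept]
  "yxy" -> q1 [reject]
  "yxyy" -> q1 [reject]
  "yxyyy" -> q1 [reject]
  "yxyyyx" -> q0 [accept]
  "yxyyyxx" -> q2 [reject]
  "yxyyyxxy" -> q1 [reject]

"yxyyyx"


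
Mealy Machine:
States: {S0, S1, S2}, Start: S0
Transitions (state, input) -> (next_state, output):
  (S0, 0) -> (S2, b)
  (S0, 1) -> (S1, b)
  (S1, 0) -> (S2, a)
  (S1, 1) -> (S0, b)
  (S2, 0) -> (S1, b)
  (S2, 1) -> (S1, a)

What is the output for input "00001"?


Step-by-step:
  (S0, 0) -> (S2, b)
  (S2, 0) -> (S1, b)
  (S1, 0) -> (S2, a)
  (S2, 0) -> (S1, b)
  (S1, 1) -> (S0, b)

"bbabb"


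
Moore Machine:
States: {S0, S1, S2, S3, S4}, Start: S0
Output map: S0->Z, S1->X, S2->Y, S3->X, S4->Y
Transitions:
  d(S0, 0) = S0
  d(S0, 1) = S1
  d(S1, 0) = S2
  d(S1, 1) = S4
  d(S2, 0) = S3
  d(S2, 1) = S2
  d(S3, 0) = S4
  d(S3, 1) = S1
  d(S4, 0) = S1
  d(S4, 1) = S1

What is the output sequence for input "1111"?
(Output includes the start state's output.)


Start: S0 (output Z)
  --1--> S1 (output X)
  --1--> S4 (output Y)
  --1--> S1 (output X)
  --1--> S4 (output Y)

"ZXYXY"


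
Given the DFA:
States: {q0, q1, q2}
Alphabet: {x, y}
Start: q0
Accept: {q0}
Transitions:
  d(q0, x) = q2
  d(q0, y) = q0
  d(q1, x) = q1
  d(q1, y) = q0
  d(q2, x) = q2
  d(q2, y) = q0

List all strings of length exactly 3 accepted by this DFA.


All strings of length 3: 8 total
Accepted: 4

"xxy", "xyy", "yxy", "yyy"


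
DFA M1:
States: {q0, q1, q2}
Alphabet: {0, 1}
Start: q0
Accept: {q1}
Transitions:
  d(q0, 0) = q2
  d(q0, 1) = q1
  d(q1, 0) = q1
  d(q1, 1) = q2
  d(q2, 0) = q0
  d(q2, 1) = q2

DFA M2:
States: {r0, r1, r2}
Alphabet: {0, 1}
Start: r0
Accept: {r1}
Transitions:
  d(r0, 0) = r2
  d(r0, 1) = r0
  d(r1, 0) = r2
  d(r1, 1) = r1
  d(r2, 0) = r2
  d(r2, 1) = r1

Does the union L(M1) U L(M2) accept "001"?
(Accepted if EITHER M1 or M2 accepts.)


M1: final=q1 accepted=True
M2: final=r1 accepted=True

Yes, union accepts


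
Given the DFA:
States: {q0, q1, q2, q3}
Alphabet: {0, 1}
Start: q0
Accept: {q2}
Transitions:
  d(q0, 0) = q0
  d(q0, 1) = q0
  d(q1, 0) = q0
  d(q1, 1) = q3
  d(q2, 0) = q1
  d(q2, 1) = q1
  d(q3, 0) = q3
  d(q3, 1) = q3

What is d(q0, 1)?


Looking up transition d(q0, 1)

q0


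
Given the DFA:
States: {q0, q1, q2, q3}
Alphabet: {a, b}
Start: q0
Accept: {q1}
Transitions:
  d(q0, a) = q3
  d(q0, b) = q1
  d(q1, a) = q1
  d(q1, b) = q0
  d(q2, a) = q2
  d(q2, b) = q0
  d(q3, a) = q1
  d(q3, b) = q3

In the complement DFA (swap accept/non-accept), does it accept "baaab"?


Trace: q0 -> q1 -> q1 -> q1 -> q1 -> q0
Final: q0
Original accept: {q1}
Complement: q0 is not in original accept

Yes, complement accepts (original rejects)


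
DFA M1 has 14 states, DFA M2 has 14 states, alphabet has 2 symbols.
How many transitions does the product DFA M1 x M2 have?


Product DFA has 14 * 14 = 196 states.
Each has 2 transitions: 196 * 2 = 392

392


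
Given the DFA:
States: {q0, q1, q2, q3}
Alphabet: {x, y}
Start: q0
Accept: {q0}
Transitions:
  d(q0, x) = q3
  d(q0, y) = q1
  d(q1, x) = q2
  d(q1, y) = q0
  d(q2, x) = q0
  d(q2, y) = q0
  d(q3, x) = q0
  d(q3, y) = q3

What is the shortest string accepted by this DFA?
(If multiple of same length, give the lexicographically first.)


BFS by string length (lex-first path to each state shown):
  len 0: q0<-""
Found accept state at length 0.

"" (empty string)


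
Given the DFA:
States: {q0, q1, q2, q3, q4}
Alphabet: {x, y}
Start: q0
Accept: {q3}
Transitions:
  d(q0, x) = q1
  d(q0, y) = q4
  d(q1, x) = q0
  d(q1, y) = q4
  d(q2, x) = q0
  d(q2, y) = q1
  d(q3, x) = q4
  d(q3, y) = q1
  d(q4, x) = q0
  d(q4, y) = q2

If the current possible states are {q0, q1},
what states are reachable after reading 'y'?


Apply transition on 'y' from each current state:
  d(q0, y) = q4
  d(q1, y) = q4

{q4}


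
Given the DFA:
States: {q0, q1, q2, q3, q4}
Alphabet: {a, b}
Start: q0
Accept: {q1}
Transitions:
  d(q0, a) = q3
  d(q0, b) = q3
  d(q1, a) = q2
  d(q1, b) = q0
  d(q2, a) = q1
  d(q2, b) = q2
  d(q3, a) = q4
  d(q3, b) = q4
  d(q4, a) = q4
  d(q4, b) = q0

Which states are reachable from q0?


BFS from q0:
  layer 0: {q0}
  layer 1: {q3}
  layer 2: {q4}

{q0, q3, q4}


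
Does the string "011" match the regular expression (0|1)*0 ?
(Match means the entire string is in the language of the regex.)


|string| = 3; first = '0'; last = '1'

No, "011" does not match (0|1)*0


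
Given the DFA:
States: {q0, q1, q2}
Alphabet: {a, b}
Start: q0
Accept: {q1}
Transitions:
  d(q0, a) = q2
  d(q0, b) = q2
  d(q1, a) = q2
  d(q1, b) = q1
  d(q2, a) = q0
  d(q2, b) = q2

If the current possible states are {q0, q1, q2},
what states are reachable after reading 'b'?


Apply transition on 'b' from each current state:
  d(q0, b) = q2
  d(q1, b) = q1
  d(q2, b) = q2

{q1, q2}


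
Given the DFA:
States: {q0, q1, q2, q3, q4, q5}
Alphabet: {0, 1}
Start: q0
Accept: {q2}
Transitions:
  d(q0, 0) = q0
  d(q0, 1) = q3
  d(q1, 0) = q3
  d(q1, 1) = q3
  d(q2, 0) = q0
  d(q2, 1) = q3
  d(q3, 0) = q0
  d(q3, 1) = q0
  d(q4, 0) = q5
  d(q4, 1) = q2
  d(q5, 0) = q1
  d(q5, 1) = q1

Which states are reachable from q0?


BFS from q0:
  layer 0: {q0}
  layer 1: {q3}

{q0, q3}


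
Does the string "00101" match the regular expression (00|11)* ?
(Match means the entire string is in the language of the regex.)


|string| = 5; first = '0'; last = '1'

No, "00101" does not match (00|11)*


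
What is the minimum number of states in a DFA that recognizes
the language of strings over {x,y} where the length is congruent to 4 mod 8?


States track (length) mod 8.
Need 8 states: one per remainder 0..7; accept = remainder 4.

8


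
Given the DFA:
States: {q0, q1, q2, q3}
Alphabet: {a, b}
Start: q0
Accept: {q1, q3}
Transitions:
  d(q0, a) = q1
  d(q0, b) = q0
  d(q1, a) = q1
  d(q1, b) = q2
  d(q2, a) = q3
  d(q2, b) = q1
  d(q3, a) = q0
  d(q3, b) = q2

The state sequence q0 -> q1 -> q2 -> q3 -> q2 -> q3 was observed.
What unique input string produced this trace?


Trace back each transition to find the symbol:
  q0 --[a]--> q1
  q1 --[b]--> q2
  q2 --[a]--> q3
  q3 --[b]--> q2
  q2 --[a]--> q3

"ababa"


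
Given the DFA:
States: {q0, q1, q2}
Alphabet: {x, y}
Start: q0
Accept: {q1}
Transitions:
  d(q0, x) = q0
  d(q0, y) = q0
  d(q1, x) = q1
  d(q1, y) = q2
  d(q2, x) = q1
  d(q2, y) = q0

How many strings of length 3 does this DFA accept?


Enumerating all length-3 strings:
  "xxx" -> q0 [reject]
  "xxy" -> q0 [reject]
  "xyx" -> q0 [reject]
  "xyy" -> q0 [reject]
  "yxx" -> q0 [reject]
  "yxy" -> q0 [reject]
  "yyx" -> q0 [reject]
  "yyy" -> q0 [reject]

0 out of 8


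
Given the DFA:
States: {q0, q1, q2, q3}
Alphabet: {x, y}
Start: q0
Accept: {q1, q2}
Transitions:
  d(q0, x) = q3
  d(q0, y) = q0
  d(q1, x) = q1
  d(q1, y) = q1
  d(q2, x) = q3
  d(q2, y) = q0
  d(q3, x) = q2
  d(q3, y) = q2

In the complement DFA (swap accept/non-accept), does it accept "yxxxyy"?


Trace: q0 -> q0 -> q3 -> q2 -> q3 -> q2 -> q0
Final: q0
Original accept: {q1, q2}
Complement: q0 is not in original accept

Yes, complement accepts (original rejects)


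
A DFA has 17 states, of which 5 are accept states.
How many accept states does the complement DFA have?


Complement swaps accept and non-accept states.
17 - 5 = 12

12


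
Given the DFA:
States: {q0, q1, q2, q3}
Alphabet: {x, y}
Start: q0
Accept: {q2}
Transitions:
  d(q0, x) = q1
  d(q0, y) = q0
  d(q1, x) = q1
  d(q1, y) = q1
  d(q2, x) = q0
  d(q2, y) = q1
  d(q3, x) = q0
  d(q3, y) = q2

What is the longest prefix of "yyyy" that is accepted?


Run the DFA, marking each prefix where the state is accepting:
  "" -> q0 [reject]
  "y" -> q0 [reject]
  "yy" -> q0 [reject]
  "yyy" -> q0 [reject]
  "yyyy" -> q0 [reject]

No prefix is accepted


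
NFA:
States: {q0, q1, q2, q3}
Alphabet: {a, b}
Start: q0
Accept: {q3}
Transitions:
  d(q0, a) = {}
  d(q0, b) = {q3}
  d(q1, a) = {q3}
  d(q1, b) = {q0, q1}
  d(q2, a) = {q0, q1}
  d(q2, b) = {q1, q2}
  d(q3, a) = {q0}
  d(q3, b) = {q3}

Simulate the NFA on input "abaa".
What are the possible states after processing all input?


Start: {q0}
  --a--> {}
  --b--> {}
  --a--> {}
  --a--> {}

{} (empty set, no valid transitions)


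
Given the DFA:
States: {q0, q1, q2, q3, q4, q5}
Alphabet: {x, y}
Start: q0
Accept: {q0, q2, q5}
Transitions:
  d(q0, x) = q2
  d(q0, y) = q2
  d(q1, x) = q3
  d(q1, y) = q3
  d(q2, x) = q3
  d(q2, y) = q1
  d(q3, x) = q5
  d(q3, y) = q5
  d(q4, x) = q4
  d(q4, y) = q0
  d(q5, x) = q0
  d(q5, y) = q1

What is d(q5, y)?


Looking up transition d(q5, y)

q1


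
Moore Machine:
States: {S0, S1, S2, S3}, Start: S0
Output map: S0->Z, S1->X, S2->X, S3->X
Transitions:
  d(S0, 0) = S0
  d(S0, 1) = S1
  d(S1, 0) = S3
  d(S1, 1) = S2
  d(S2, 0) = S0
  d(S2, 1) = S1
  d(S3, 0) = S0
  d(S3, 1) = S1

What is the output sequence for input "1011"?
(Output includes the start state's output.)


Start: S0 (output Z)
  --1--> S1 (output X)
  --0--> S3 (output X)
  --1--> S1 (output X)
  --1--> S2 (output X)

"ZXXXX"


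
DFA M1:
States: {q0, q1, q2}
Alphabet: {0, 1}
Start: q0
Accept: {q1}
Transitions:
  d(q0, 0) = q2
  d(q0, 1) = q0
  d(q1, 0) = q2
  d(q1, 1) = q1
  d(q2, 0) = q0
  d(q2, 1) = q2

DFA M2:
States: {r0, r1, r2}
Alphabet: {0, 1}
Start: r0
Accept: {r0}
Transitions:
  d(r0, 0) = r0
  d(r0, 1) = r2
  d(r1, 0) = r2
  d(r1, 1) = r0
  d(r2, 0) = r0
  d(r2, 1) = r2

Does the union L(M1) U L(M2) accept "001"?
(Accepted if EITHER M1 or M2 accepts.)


M1: final=q0 accepted=False
M2: final=r2 accepted=False

No, union rejects (neither accepts)


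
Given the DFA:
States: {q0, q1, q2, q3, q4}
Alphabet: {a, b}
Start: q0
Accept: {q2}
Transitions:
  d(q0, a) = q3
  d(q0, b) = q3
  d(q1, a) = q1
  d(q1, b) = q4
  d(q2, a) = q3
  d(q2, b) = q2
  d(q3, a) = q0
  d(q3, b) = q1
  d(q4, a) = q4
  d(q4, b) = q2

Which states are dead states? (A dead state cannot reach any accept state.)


Forward reachability from each state:
  q0 -> reaches accept state q2 (live)
  q1 -> reaches accept state q2 (live)
  q2 -> reaches accept state q2 (live)
  q3 -> reaches accept state q2 (live)
  q4 -> reaches accept state q2 (live)

None (all states can reach an accept state)


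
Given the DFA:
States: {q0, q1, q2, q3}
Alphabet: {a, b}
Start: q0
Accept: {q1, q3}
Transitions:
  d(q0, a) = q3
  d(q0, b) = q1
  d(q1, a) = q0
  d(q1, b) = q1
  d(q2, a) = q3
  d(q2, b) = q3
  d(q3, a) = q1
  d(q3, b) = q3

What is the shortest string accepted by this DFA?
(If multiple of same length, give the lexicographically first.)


BFS by string length (lex-first path to each state shown):
  len 0: q0<-""
  len 1: q1<-"b", q3<-"a"
Found accept state at length 1.

"a"


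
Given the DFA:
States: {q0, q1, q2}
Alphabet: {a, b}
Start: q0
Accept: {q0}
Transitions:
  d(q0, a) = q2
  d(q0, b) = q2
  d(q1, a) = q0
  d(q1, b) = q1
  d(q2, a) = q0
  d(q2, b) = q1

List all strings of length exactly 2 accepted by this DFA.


All strings of length 2: 4 total
Accepted: 2

"aa", "ba"


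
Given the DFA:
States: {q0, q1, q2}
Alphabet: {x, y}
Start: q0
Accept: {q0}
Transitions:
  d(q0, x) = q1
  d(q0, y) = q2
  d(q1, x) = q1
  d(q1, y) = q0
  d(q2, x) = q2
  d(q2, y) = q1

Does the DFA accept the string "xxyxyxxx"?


Trace: q0 -> q1 -> q1 -> q0 -> q1 -> q0 -> q1 -> q1 -> q1
Final state: q1
Accept states: {q0}

No, rejected (final state q1 is not an accept state)


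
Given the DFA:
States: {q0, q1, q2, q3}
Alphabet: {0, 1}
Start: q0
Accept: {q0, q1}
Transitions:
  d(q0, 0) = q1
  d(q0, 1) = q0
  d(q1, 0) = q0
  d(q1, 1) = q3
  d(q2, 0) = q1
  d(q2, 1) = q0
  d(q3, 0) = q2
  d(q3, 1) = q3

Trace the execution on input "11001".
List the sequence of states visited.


Input: 11001
d(q0, 1) = q0
d(q0, 1) = q0
d(q0, 0) = q1
d(q1, 0) = q0
d(q0, 1) = q0


q0 -> q0 -> q0 -> q1 -> q0 -> q0


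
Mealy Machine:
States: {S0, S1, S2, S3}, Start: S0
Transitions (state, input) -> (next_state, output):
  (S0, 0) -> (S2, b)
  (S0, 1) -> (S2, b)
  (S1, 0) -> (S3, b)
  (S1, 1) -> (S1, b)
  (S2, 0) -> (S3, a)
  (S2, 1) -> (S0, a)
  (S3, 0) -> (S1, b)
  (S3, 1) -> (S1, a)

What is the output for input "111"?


Step-by-step:
  (S0, 1) -> (S2, b)
  (S2, 1) -> (S0, a)
  (S0, 1) -> (S2, b)

"bab"


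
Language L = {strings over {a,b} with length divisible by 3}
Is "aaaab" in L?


length = 5; 5 mod 3 = 2

No, "aaaab" is not in L


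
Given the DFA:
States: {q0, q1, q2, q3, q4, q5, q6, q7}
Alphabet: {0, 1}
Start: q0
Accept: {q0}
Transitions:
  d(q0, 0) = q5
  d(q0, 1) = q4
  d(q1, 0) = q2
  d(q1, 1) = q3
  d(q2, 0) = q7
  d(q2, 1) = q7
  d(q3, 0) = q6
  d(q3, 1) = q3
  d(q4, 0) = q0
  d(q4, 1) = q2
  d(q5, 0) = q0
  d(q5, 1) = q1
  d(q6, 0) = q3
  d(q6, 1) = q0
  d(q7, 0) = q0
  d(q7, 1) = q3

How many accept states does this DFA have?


Accept states listed: {q0}
Counting: q0(1)

1


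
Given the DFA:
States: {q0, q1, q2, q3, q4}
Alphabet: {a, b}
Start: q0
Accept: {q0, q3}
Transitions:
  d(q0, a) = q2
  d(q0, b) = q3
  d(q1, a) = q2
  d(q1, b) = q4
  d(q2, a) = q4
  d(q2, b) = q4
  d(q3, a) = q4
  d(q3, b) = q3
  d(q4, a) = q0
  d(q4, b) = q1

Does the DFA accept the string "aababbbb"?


Trace: q0 -> q2 -> q4 -> q1 -> q2 -> q4 -> q1 -> q4 -> q1
Final state: q1
Accept states: {q0, q3}

No, rejected (final state q1 is not an accept state)


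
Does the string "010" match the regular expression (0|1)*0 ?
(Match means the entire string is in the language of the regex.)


|string| = 3; first = '0'; last = '0'

Yes, "010" matches (0|1)*0


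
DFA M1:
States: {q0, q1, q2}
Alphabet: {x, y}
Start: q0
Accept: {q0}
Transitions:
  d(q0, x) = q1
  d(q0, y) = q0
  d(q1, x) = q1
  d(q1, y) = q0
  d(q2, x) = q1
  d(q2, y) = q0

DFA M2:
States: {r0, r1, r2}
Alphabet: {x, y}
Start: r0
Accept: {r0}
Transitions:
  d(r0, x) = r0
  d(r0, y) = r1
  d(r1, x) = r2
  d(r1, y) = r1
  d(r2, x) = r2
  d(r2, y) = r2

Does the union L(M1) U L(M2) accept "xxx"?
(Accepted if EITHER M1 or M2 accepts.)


M1: final=q1 accepted=False
M2: final=r0 accepted=True

Yes, union accepts


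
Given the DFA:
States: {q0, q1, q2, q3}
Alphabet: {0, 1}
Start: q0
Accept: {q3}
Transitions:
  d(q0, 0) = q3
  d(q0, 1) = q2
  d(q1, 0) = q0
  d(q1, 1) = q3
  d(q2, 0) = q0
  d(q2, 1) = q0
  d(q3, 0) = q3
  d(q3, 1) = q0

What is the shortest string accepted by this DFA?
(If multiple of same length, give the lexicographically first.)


BFS by string length (lex-first path to each state shown):
  len 0: q0<-""
  len 1: q2<-"1", q3<-"0"
Found accept state at length 1.

"0"


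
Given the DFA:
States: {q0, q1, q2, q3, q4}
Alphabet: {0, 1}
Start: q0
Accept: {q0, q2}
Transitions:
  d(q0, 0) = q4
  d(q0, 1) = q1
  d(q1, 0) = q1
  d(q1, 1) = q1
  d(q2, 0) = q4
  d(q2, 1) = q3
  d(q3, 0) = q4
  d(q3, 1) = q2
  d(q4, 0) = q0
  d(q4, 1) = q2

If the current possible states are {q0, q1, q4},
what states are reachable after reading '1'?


Apply transition on '1' from each current state:
  d(q0, 1) = q1
  d(q1, 1) = q1
  d(q4, 1) = q2

{q1, q2}


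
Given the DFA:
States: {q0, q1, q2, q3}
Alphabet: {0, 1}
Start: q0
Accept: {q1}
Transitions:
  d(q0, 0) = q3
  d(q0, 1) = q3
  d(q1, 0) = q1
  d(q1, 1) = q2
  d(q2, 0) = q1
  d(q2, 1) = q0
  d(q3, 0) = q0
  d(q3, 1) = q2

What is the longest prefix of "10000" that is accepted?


Run the DFA, marking each prefix where the state is accepting:
  "" -> q0 [reject]
  "1" -> q3 [reject]
  "10" -> q0 [reject]
  "100" -> q3 [reject]
  "1000" -> q0 [reject]
  "10000" -> q3 [reject]

No prefix is accepted


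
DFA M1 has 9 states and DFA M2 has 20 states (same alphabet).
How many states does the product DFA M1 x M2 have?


Product construction pairs every M1 state with every M2 state.
9 * 20 = 180

180


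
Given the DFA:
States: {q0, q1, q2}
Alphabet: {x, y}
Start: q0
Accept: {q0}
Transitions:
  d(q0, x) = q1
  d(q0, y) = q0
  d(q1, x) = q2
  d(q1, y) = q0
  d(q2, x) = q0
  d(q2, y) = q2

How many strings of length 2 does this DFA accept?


Enumerating all length-2 strings:
  "xx" -> q2 [reject]
  "xy" -> q0 [accept]
  "yx" -> q1 [reject]
  "yy" -> q0 [accept]

2 out of 4


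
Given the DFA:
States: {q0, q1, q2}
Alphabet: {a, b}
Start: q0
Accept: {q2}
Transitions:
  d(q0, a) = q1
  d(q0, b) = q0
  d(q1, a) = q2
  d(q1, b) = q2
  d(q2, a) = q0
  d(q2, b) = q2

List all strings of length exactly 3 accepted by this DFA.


All strings of length 3: 8 total
Accepted: 4

"aab", "abb", "baa", "bab"


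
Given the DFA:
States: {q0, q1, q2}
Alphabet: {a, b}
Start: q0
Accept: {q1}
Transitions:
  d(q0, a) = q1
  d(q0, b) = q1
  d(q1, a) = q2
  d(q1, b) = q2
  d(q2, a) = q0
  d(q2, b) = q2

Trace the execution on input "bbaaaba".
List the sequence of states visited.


Input: bbaaaba
d(q0, b) = q1
d(q1, b) = q2
d(q2, a) = q0
d(q0, a) = q1
d(q1, a) = q2
d(q2, b) = q2
d(q2, a) = q0


q0 -> q1 -> q2 -> q0 -> q1 -> q2 -> q2 -> q0


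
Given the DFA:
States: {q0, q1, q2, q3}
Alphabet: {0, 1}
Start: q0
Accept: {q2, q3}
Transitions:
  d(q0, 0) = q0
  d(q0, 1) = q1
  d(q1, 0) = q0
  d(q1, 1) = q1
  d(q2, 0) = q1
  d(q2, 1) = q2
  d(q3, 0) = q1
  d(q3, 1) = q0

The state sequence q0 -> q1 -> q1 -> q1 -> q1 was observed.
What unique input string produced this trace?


Trace back each transition to find the symbol:
  q0 --[1]--> q1
  q1 --[1]--> q1
  q1 --[1]--> q1
  q1 --[1]--> q1

"1111"


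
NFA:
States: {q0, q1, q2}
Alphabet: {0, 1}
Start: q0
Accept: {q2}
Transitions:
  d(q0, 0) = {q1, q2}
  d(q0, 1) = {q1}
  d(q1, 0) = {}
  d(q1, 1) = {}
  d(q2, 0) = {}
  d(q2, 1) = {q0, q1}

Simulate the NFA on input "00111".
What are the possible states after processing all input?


Start: {q0}
  --0--> {q1, q2}
  --0--> {}
  --1--> {}
  --1--> {}
  --1--> {}

{} (empty set, no valid transitions)


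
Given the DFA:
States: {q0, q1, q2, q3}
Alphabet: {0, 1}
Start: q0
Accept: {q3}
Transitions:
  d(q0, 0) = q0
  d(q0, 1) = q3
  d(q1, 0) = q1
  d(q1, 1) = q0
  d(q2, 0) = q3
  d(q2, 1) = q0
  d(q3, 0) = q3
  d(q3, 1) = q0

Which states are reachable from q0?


BFS from q0:
  layer 0: {q0}
  layer 1: {q3}

{q0, q3}


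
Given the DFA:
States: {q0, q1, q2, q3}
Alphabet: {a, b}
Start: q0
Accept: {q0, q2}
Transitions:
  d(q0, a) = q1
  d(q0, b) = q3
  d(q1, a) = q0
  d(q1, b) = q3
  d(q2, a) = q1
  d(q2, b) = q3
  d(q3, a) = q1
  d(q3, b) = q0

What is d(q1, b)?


Looking up transition d(q1, b)

q3


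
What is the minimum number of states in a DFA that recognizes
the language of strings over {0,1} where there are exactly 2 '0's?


States: count = 0, 1, ..., 2 (that's 3 states), plus a dead state for count > 2.
Total: 3 + 1 = 4. Accept = count-2 state.

4


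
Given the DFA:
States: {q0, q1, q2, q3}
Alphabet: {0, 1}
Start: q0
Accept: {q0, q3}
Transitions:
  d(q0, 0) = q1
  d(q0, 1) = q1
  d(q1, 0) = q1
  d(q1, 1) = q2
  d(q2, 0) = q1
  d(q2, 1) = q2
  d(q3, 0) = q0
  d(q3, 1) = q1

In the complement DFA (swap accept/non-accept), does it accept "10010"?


Trace: q0 -> q1 -> q1 -> q1 -> q2 -> q1
Final: q1
Original accept: {q0, q3}
Complement: q1 is not in original accept

Yes, complement accepts (original rejects)


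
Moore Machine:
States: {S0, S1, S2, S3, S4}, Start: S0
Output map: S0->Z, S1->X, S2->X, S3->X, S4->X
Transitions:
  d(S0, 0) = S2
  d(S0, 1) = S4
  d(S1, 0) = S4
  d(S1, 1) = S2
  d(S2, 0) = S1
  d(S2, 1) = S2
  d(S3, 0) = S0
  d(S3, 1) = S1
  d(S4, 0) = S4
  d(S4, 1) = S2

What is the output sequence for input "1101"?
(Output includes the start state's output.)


Start: S0 (output Z)
  --1--> S4 (output X)
  --1--> S2 (output X)
  --0--> S1 (output X)
  --1--> S2 (output X)

"ZXXXX"
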